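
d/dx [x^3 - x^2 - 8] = x*(3*x - 2)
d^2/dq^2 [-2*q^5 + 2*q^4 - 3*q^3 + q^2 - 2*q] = -40*q^3 + 24*q^2 - 18*q + 2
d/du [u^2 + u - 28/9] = 2*u + 1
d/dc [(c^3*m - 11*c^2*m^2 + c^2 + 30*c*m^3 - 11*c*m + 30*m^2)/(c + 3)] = (2*c^3*m - 11*c^2*m^2 + 9*c^2*m + c^2 - 66*c*m^2 + 6*c + 90*m^3 - 30*m^2 - 33*m)/(c^2 + 6*c + 9)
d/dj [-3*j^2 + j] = 1 - 6*j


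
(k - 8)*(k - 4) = k^2 - 12*k + 32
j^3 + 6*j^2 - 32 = (j - 2)*(j + 4)^2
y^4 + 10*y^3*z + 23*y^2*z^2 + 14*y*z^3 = y*(y + z)*(y + 2*z)*(y + 7*z)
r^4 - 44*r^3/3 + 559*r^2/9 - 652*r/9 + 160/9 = (r - 8)*(r - 5)*(r - 4/3)*(r - 1/3)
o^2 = o^2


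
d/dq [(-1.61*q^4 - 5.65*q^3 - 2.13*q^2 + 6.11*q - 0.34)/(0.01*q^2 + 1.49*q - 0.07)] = (-0.0322*q^5 - 7.2532*q^4 - 16.3862*q^3 - 2.0483*q^2 + 0.305*q + 0.0789)/(0.0001*q^4 + 0.0298*q^3 + 2.2187*q^2 - 0.2086*q + 0.0049)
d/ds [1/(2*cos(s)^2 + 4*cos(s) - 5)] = 4*(cos(s) + 1)*sin(s)/(4*cos(s) + cos(2*s) - 4)^2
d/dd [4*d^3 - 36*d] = 12*d^2 - 36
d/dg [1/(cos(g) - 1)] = sin(g)/(cos(g) - 1)^2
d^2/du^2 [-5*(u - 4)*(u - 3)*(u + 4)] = 30 - 30*u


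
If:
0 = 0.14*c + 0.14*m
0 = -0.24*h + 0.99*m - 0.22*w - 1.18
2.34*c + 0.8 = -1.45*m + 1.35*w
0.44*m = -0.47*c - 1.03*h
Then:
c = -1.16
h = 0.03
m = 1.16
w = -0.17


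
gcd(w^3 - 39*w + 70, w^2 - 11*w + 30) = w - 5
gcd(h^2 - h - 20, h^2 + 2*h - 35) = h - 5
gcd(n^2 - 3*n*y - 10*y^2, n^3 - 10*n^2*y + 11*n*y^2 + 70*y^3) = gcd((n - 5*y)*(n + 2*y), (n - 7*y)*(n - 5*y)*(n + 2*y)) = -n^2 + 3*n*y + 10*y^2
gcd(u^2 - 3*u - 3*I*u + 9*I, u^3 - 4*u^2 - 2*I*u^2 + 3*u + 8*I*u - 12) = u - 3*I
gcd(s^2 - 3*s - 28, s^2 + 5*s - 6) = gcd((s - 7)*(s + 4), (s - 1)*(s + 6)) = 1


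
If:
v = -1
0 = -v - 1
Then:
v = -1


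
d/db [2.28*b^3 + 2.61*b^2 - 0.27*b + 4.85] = 6.84*b^2 + 5.22*b - 0.27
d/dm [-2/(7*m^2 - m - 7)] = 2*(14*m - 1)/(-7*m^2 + m + 7)^2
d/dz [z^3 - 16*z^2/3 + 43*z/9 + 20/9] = 3*z^2 - 32*z/3 + 43/9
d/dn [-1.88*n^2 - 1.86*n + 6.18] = -3.76*n - 1.86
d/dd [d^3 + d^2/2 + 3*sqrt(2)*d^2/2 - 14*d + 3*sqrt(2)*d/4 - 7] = 3*d^2 + d + 3*sqrt(2)*d - 14 + 3*sqrt(2)/4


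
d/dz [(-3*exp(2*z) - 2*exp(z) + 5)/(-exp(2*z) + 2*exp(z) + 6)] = (-8*exp(2*z) - 26*exp(z) - 22)*exp(z)/(exp(4*z) - 4*exp(3*z) - 8*exp(2*z) + 24*exp(z) + 36)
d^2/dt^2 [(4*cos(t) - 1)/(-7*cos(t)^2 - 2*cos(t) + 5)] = 2*(441*(1 - cos(2*t))^2*cos(t)/2 - 63*(1 - cos(2*t))^2/2 - 919*cos(t)/4 - 157*cos(2*t)/2 + 987*cos(3*t)/4 - 49*cos(5*t) + 93/2)/((cos(t) + 1)^3*(7*cos(t) - 5)^3)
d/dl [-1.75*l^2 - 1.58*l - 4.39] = -3.5*l - 1.58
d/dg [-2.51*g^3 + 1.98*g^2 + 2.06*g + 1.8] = -7.53*g^2 + 3.96*g + 2.06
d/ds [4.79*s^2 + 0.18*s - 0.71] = 9.58*s + 0.18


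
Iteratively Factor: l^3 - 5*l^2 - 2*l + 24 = (l - 4)*(l^2 - l - 6) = (l - 4)*(l + 2)*(l - 3)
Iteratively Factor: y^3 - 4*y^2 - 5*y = (y)*(y^2 - 4*y - 5) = y*(y - 5)*(y + 1)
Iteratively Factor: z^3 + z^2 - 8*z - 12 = (z + 2)*(z^2 - z - 6) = (z - 3)*(z + 2)*(z + 2)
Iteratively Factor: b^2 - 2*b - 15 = (b - 5)*(b + 3)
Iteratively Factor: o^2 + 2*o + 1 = (o + 1)*(o + 1)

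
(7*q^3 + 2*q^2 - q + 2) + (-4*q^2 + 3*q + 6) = 7*q^3 - 2*q^2 + 2*q + 8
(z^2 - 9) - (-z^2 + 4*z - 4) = 2*z^2 - 4*z - 5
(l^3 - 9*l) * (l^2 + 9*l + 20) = l^5 + 9*l^4 + 11*l^3 - 81*l^2 - 180*l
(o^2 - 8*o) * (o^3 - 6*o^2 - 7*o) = o^5 - 14*o^4 + 41*o^3 + 56*o^2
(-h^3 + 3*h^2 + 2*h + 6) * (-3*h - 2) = 3*h^4 - 7*h^3 - 12*h^2 - 22*h - 12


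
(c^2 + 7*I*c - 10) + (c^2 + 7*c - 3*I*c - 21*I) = 2*c^2 + 7*c + 4*I*c - 10 - 21*I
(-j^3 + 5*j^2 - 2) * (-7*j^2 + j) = 7*j^5 - 36*j^4 + 5*j^3 + 14*j^2 - 2*j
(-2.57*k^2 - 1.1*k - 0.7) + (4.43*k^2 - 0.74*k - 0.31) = 1.86*k^2 - 1.84*k - 1.01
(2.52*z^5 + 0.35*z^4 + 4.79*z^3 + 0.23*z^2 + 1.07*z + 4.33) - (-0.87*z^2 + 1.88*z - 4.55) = 2.52*z^5 + 0.35*z^4 + 4.79*z^3 + 1.1*z^2 - 0.81*z + 8.88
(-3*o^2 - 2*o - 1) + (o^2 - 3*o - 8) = -2*o^2 - 5*o - 9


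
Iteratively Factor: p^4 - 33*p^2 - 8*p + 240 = (p + 4)*(p^3 - 4*p^2 - 17*p + 60) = (p - 5)*(p + 4)*(p^2 + p - 12) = (p - 5)*(p + 4)^2*(p - 3)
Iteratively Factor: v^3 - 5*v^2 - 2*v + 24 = (v - 4)*(v^2 - v - 6) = (v - 4)*(v - 3)*(v + 2)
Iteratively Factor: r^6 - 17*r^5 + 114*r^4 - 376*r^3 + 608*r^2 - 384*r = (r - 2)*(r^5 - 15*r^4 + 84*r^3 - 208*r^2 + 192*r) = (r - 4)*(r - 2)*(r^4 - 11*r^3 + 40*r^2 - 48*r) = r*(r - 4)*(r - 2)*(r^3 - 11*r^2 + 40*r - 48) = r*(r - 4)^2*(r - 2)*(r^2 - 7*r + 12) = r*(r - 4)^3*(r - 2)*(r - 3)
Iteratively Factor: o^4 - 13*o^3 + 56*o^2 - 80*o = (o - 5)*(o^3 - 8*o^2 + 16*o) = o*(o - 5)*(o^2 - 8*o + 16) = o*(o - 5)*(o - 4)*(o - 4)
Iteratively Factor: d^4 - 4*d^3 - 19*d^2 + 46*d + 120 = (d - 5)*(d^3 + d^2 - 14*d - 24) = (d - 5)*(d + 2)*(d^2 - d - 12) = (d - 5)*(d - 4)*(d + 2)*(d + 3)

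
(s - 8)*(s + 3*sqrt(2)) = s^2 - 8*s + 3*sqrt(2)*s - 24*sqrt(2)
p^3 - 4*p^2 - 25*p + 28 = (p - 7)*(p - 1)*(p + 4)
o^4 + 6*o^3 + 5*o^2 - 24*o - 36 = (o - 2)*(o + 2)*(o + 3)^2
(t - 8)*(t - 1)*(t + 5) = t^3 - 4*t^2 - 37*t + 40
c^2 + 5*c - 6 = (c - 1)*(c + 6)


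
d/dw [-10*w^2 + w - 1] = 1 - 20*w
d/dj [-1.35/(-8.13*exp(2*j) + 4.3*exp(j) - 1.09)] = (5.805 - 21.951*exp(j))*exp(j)/(8.13*exp(2*j) - 4.3*exp(j) + 1.09)^2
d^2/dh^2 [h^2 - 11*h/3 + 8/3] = 2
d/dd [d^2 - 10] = 2*d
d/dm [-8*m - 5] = -8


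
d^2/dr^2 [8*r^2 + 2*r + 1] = 16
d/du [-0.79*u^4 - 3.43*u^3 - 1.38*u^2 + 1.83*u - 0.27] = -3.16*u^3 - 10.29*u^2 - 2.76*u + 1.83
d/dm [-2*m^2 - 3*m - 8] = -4*m - 3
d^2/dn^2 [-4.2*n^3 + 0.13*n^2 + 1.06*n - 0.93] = 0.26 - 25.2*n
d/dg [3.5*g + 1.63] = 3.50000000000000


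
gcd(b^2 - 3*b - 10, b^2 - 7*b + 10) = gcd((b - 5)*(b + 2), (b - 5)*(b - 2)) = b - 5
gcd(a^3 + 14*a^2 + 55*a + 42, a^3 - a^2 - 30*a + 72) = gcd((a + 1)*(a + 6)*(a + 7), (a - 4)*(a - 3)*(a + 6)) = a + 6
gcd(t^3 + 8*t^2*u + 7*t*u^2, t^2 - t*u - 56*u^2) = t + 7*u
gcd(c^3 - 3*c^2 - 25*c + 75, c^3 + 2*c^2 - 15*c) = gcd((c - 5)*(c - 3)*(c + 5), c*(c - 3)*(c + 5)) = c^2 + 2*c - 15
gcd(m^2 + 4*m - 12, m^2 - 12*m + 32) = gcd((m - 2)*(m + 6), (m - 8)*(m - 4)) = 1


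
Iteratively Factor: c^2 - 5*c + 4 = (c - 1)*(c - 4)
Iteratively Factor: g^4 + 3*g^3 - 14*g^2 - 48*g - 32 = (g - 4)*(g^3 + 7*g^2 + 14*g + 8) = (g - 4)*(g + 4)*(g^2 + 3*g + 2) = (g - 4)*(g + 2)*(g + 4)*(g + 1)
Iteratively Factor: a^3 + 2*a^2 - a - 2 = (a - 1)*(a^2 + 3*a + 2) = (a - 1)*(a + 2)*(a + 1)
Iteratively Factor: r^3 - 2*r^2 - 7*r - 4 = (r + 1)*(r^2 - 3*r - 4) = (r + 1)^2*(r - 4)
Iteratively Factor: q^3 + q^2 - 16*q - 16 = (q + 1)*(q^2 - 16) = (q + 1)*(q + 4)*(q - 4)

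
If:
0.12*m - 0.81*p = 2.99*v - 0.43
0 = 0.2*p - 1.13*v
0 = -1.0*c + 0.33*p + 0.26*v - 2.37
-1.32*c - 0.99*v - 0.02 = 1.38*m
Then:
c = -2.18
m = 2.01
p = 0.50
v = 0.09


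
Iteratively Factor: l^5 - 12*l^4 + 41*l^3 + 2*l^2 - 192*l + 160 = (l - 4)*(l^4 - 8*l^3 + 9*l^2 + 38*l - 40) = (l - 4)*(l - 1)*(l^3 - 7*l^2 + 2*l + 40) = (l - 5)*(l - 4)*(l - 1)*(l^2 - 2*l - 8) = (l - 5)*(l - 4)^2*(l - 1)*(l + 2)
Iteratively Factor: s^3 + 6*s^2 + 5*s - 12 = (s + 3)*(s^2 + 3*s - 4) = (s - 1)*(s + 3)*(s + 4)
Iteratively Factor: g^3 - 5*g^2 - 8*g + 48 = (g - 4)*(g^2 - g - 12) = (g - 4)*(g + 3)*(g - 4)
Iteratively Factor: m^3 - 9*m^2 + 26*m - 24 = (m - 3)*(m^2 - 6*m + 8) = (m - 3)*(m - 2)*(m - 4)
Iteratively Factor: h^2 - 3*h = (h - 3)*(h)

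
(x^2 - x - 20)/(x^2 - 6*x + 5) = (x + 4)/(x - 1)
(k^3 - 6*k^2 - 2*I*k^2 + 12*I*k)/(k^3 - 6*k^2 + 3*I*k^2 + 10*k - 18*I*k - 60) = k/(k + 5*I)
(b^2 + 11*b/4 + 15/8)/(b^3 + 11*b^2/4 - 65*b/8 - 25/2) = (2*b + 3)/(2*b^2 + 3*b - 20)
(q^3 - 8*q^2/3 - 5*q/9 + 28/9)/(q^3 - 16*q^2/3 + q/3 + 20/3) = (q - 7/3)/(q - 5)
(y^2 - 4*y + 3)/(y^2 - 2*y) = (y^2 - 4*y + 3)/(y*(y - 2))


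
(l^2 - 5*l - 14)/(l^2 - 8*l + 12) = (l^2 - 5*l - 14)/(l^2 - 8*l + 12)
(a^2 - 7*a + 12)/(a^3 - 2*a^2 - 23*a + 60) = 1/(a + 5)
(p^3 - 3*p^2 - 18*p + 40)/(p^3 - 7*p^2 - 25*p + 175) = (p^2 + 2*p - 8)/(p^2 - 2*p - 35)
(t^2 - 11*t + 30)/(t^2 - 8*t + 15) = (t - 6)/(t - 3)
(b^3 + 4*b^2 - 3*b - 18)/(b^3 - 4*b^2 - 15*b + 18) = (b^2 + b - 6)/(b^2 - 7*b + 6)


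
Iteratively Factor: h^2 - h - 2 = (h + 1)*(h - 2)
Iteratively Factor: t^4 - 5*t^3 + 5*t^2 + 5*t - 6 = (t + 1)*(t^3 - 6*t^2 + 11*t - 6) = (t - 2)*(t + 1)*(t^2 - 4*t + 3) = (t - 2)*(t - 1)*(t + 1)*(t - 3)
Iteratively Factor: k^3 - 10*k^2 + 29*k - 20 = (k - 1)*(k^2 - 9*k + 20) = (k - 4)*(k - 1)*(k - 5)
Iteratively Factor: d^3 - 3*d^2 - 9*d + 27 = (d - 3)*(d^2 - 9) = (d - 3)*(d + 3)*(d - 3)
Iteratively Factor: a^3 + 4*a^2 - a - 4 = (a + 1)*(a^2 + 3*a - 4) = (a + 1)*(a + 4)*(a - 1)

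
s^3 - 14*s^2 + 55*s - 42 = (s - 7)*(s - 6)*(s - 1)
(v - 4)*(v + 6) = v^2 + 2*v - 24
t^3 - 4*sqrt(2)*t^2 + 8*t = t*(t - 2*sqrt(2))^2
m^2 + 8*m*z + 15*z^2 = (m + 3*z)*(m + 5*z)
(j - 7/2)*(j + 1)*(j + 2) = j^3 - j^2/2 - 17*j/2 - 7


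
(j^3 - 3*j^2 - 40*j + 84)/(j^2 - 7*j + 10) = (j^2 - j - 42)/(j - 5)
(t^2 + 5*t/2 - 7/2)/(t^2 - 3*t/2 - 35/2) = (t - 1)/(t - 5)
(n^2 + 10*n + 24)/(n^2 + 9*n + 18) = (n + 4)/(n + 3)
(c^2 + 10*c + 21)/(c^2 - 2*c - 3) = (c^2 + 10*c + 21)/(c^2 - 2*c - 3)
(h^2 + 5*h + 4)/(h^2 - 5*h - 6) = (h + 4)/(h - 6)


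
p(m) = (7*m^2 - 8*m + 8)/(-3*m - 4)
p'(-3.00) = 1.40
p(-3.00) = 19.00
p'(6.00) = -2.14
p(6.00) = -9.64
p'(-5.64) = -1.77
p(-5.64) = 21.35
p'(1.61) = -1.14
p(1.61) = -1.50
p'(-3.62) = -0.35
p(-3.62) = 18.76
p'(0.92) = -0.29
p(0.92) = -0.97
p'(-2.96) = 1.59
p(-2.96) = 19.06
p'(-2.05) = 17.86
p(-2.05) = 25.03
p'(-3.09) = 1.03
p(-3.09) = 18.89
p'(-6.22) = -1.90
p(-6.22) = 22.41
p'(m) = (14*m - 8)/(-3*m - 4) + 3*(7*m^2 - 8*m + 8)/(-3*m - 4)^2 = 7*(-3*m^2 - 8*m + 8)/(9*m^2 + 24*m + 16)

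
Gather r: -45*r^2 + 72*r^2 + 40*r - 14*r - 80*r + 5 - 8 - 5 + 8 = 27*r^2 - 54*r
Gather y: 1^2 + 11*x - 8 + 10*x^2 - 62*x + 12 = 10*x^2 - 51*x + 5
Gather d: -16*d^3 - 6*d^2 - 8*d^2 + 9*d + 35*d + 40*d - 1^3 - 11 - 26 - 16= -16*d^3 - 14*d^2 + 84*d - 54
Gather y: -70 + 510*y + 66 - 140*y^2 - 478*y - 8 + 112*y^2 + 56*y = -28*y^2 + 88*y - 12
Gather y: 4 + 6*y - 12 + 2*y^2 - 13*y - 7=2*y^2 - 7*y - 15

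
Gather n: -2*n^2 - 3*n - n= -2*n^2 - 4*n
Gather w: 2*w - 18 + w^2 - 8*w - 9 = w^2 - 6*w - 27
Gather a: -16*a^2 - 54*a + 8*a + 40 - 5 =-16*a^2 - 46*a + 35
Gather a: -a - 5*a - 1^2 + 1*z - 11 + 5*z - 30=-6*a + 6*z - 42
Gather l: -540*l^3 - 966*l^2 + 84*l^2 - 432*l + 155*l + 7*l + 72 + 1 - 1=-540*l^3 - 882*l^2 - 270*l + 72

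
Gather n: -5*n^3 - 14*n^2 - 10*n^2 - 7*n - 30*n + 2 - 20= -5*n^3 - 24*n^2 - 37*n - 18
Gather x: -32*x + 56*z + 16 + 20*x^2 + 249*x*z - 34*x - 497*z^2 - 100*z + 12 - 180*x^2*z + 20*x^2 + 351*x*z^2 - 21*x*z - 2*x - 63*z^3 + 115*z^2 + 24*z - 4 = x^2*(40 - 180*z) + x*(351*z^2 + 228*z - 68) - 63*z^3 - 382*z^2 - 20*z + 24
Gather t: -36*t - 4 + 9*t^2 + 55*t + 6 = 9*t^2 + 19*t + 2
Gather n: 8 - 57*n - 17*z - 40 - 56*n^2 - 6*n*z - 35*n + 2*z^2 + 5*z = -56*n^2 + n*(-6*z - 92) + 2*z^2 - 12*z - 32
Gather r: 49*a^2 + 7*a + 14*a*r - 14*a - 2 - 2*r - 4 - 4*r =49*a^2 - 7*a + r*(14*a - 6) - 6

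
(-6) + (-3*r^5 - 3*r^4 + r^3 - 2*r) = -3*r^5 - 3*r^4 + r^3 - 2*r - 6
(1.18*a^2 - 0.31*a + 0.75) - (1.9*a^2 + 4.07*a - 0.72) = -0.72*a^2 - 4.38*a + 1.47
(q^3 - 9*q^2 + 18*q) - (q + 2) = q^3 - 9*q^2 + 17*q - 2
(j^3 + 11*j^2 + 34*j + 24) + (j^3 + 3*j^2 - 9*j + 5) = 2*j^3 + 14*j^2 + 25*j + 29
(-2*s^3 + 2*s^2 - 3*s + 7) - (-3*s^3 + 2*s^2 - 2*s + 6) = s^3 - s + 1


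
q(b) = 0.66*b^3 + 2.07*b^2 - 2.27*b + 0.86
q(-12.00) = -814.30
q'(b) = 1.98*b^2 + 4.14*b - 2.27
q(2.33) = 15.16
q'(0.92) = 3.21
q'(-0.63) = -4.09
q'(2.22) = 16.68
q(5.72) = 179.12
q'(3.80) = 42.05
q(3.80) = 58.34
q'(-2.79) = 1.59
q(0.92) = 1.04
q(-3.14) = 7.96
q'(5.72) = 86.19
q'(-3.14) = 4.25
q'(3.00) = 27.97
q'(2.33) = 18.13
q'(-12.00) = 233.17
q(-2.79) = 8.97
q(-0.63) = 2.95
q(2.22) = 13.24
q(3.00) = 30.50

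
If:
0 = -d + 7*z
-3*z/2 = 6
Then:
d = -28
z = -4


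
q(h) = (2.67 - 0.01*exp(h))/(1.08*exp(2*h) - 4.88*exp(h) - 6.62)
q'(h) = (2.67 - 0.01*exp(h))*(-2.16*exp(2*h) + 4.88*exp(h))/(1.08*exp(2*h) - 4.88*exp(h) - 6.62)^2 - 0.01*exp(h)/(1.08*exp(2*h) - 4.88*exp(h) - 6.62) = (0.0108*exp(2*h) - 5.7672*exp(h) + 13.0958)*exp(h)/(1.1664*exp(4*h) - 10.5408*exp(3*h) + 9.5152*exp(2*h) + 64.6112*exp(h) + 43.8244)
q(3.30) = 0.00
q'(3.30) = -0.01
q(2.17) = 0.08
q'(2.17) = -0.29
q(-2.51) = -0.38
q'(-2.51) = 0.02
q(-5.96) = -0.40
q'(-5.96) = 0.00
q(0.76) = -0.22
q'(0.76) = 0.01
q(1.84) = 0.48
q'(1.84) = -4.79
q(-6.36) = -0.40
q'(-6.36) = 0.00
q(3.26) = 0.00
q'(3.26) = -0.01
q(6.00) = 0.00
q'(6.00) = 0.00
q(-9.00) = -0.40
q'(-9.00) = 0.00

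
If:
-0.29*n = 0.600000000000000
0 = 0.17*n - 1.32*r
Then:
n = -2.07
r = -0.27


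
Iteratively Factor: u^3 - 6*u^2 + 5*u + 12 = (u - 3)*(u^2 - 3*u - 4) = (u - 3)*(u + 1)*(u - 4)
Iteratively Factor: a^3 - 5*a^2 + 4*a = (a)*(a^2 - 5*a + 4) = a*(a - 4)*(a - 1)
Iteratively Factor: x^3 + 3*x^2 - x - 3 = (x + 1)*(x^2 + 2*x - 3) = (x - 1)*(x + 1)*(x + 3)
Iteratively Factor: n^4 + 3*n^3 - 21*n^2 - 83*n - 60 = (n + 4)*(n^3 - n^2 - 17*n - 15) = (n - 5)*(n + 4)*(n^2 + 4*n + 3) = (n - 5)*(n + 1)*(n + 4)*(n + 3)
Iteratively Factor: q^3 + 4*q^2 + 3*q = (q + 3)*(q^2 + q) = (q + 1)*(q + 3)*(q)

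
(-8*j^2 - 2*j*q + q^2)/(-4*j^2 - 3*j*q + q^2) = (2*j + q)/(j + q)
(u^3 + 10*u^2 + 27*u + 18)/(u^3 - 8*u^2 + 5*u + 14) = (u^2 + 9*u + 18)/(u^2 - 9*u + 14)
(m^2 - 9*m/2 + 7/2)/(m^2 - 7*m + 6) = (m - 7/2)/(m - 6)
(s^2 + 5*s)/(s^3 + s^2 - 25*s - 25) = s/(s^2 - 4*s - 5)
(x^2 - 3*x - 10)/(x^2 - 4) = (x - 5)/(x - 2)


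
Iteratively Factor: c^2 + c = (c)*(c + 1)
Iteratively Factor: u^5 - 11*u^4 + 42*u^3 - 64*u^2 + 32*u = (u - 1)*(u^4 - 10*u^3 + 32*u^2 - 32*u) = u*(u - 1)*(u^3 - 10*u^2 + 32*u - 32) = u*(u - 4)*(u - 1)*(u^2 - 6*u + 8) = u*(u - 4)*(u - 2)*(u - 1)*(u - 4)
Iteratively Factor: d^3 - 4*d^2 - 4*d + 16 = (d - 2)*(d^2 - 2*d - 8) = (d - 4)*(d - 2)*(d + 2)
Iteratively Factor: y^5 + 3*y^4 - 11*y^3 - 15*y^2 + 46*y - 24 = (y - 1)*(y^4 + 4*y^3 - 7*y^2 - 22*y + 24) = (y - 2)*(y - 1)*(y^3 + 6*y^2 + 5*y - 12) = (y - 2)*(y - 1)^2*(y^2 + 7*y + 12) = (y - 2)*(y - 1)^2*(y + 3)*(y + 4)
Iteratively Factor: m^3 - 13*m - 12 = (m - 4)*(m^2 + 4*m + 3) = (m - 4)*(m + 1)*(m + 3)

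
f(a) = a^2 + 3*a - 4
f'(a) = 2*a + 3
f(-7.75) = 32.81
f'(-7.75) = -12.50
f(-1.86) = -6.12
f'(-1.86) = -0.72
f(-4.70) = 3.99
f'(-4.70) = -6.40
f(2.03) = 6.21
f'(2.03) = 7.06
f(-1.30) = -6.21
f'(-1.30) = 0.40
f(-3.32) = -2.94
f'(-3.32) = -3.64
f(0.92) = -0.39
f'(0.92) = 4.84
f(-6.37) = 17.47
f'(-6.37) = -9.74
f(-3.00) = -4.00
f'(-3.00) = -3.00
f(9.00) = 104.00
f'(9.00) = 21.00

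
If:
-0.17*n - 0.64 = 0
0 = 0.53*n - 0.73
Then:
No Solution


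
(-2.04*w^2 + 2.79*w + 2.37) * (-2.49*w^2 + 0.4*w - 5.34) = 5.0796*w^4 - 7.7631*w^3 + 6.1083*w^2 - 13.9506*w - 12.6558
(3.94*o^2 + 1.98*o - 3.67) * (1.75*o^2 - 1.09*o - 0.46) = 6.895*o^4 - 0.8296*o^3 - 10.3931*o^2 + 3.0895*o + 1.6882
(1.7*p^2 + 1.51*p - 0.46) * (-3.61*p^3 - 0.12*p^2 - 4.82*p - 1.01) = -6.137*p^5 - 5.6551*p^4 - 6.7146*p^3 - 8.94*p^2 + 0.6921*p + 0.4646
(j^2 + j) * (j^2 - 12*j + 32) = j^4 - 11*j^3 + 20*j^2 + 32*j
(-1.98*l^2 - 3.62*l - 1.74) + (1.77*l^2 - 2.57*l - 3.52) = -0.21*l^2 - 6.19*l - 5.26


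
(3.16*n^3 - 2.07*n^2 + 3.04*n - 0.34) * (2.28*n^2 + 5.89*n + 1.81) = 7.2048*n^5 + 13.8928*n^4 + 0.458500000000003*n^3 + 13.3837*n^2 + 3.4998*n - 0.6154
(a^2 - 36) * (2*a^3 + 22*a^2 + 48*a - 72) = 2*a^5 + 22*a^4 - 24*a^3 - 864*a^2 - 1728*a + 2592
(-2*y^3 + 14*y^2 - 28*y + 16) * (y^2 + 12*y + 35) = -2*y^5 - 10*y^4 + 70*y^3 + 170*y^2 - 788*y + 560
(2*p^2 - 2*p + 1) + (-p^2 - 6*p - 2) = p^2 - 8*p - 1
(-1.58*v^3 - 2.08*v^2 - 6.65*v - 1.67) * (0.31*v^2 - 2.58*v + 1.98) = -0.4898*v^5 + 3.4316*v^4 + 0.176500000000001*v^3 + 12.5209*v^2 - 8.8584*v - 3.3066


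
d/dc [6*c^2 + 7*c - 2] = 12*c + 7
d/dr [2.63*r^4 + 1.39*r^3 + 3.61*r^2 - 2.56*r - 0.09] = 10.52*r^3 + 4.17*r^2 + 7.22*r - 2.56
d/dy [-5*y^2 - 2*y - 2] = -10*y - 2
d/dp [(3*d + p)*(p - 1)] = 3*d + 2*p - 1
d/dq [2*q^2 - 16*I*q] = 4*q - 16*I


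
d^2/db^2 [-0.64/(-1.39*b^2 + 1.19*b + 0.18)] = (2.473088*b^2 - 2.117248*b - 0.64*(2.78*b - 1.19)*(5.56*b - 2.38) - 0.320256)/(-1.39*b^2 + 1.19*b + 0.18)^3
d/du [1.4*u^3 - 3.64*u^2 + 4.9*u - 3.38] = 4.2*u^2 - 7.28*u + 4.9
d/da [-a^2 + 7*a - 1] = 7 - 2*a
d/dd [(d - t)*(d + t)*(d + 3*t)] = 3*d^2 + 6*d*t - t^2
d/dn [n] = 1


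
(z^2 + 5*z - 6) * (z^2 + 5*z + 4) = z^4 + 10*z^3 + 23*z^2 - 10*z - 24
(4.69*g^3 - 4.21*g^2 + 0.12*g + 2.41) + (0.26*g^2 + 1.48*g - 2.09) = 4.69*g^3 - 3.95*g^2 + 1.6*g + 0.32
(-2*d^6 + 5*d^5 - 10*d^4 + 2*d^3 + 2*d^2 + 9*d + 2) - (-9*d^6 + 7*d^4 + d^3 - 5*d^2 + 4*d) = 7*d^6 + 5*d^5 - 17*d^4 + d^3 + 7*d^2 + 5*d + 2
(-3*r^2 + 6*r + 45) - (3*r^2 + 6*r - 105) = 150 - 6*r^2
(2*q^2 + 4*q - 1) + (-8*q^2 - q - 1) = -6*q^2 + 3*q - 2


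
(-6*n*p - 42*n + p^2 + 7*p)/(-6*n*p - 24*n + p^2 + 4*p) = (p + 7)/(p + 4)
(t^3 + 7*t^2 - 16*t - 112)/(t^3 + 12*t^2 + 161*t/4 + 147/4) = 4*(t^2 - 16)/(4*t^2 + 20*t + 21)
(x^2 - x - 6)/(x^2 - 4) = (x - 3)/(x - 2)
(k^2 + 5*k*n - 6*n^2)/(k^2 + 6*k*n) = (k - n)/k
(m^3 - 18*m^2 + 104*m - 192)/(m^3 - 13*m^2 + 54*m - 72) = (m - 8)/(m - 3)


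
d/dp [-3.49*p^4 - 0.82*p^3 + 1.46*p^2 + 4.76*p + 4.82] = -13.96*p^3 - 2.46*p^2 + 2.92*p + 4.76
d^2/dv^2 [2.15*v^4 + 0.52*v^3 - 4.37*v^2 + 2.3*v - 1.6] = 25.8*v^2 + 3.12*v - 8.74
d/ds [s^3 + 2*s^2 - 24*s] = 3*s^2 + 4*s - 24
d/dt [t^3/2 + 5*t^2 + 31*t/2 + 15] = 3*t^2/2 + 10*t + 31/2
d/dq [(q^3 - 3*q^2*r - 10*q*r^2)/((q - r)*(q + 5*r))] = (q^4 + 8*q^3*r - 17*q^2*r^2 + 30*q*r^3 + 50*r^4)/(q^4 + 8*q^3*r + 6*q^2*r^2 - 40*q*r^3 + 25*r^4)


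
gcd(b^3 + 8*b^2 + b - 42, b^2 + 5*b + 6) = b + 3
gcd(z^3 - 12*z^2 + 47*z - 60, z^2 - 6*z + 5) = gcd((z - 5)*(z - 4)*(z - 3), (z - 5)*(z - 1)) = z - 5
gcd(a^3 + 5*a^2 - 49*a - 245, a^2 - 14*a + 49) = a - 7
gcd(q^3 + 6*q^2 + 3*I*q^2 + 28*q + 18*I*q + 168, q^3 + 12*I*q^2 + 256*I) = q - 4*I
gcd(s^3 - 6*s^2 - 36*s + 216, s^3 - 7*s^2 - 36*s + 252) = s^2 - 36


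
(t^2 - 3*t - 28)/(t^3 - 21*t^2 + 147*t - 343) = (t + 4)/(t^2 - 14*t + 49)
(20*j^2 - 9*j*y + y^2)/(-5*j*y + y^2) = (-4*j + y)/y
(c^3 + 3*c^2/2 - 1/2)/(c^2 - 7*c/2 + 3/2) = (c^2 + 2*c + 1)/(c - 3)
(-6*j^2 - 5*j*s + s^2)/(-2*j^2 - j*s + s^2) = (-6*j + s)/(-2*j + s)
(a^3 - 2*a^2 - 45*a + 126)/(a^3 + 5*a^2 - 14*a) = (a^2 - 9*a + 18)/(a*(a - 2))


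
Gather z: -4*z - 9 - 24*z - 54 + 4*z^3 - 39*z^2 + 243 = 4*z^3 - 39*z^2 - 28*z + 180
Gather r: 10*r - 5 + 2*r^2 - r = 2*r^2 + 9*r - 5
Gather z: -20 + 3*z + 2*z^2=2*z^2 + 3*z - 20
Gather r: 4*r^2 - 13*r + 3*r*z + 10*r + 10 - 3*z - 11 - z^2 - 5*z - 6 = 4*r^2 + r*(3*z - 3) - z^2 - 8*z - 7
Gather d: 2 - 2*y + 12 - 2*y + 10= 24 - 4*y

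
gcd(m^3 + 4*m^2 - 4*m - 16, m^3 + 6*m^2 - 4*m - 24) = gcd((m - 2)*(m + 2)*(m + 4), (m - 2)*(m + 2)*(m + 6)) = m^2 - 4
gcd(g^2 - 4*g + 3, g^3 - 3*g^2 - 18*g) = 1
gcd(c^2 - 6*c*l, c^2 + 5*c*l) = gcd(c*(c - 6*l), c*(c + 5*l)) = c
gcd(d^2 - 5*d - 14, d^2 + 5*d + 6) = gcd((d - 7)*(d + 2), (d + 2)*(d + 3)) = d + 2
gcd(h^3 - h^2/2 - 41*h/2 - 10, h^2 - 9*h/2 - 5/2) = h^2 - 9*h/2 - 5/2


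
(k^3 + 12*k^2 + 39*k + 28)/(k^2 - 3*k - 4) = (k^2 + 11*k + 28)/(k - 4)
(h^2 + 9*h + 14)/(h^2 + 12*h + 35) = (h + 2)/(h + 5)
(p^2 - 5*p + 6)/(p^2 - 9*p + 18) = (p - 2)/(p - 6)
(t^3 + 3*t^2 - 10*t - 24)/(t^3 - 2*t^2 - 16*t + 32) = (t^2 - t - 6)/(t^2 - 6*t + 8)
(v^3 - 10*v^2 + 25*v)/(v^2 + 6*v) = (v^2 - 10*v + 25)/(v + 6)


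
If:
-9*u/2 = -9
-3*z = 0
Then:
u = 2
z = 0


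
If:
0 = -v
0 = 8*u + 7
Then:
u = -7/8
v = 0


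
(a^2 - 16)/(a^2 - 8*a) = (a^2 - 16)/(a*(a - 8))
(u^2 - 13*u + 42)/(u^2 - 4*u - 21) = (u - 6)/(u + 3)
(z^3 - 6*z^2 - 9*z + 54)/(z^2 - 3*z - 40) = (-z^3 + 6*z^2 + 9*z - 54)/(-z^2 + 3*z + 40)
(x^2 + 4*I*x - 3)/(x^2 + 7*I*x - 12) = (x + I)/(x + 4*I)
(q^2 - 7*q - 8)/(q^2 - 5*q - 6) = (q - 8)/(q - 6)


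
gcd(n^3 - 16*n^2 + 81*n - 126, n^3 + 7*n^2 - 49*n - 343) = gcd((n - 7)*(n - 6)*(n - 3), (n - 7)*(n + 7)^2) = n - 7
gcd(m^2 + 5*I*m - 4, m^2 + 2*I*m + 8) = m + 4*I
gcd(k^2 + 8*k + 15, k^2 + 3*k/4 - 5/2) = 1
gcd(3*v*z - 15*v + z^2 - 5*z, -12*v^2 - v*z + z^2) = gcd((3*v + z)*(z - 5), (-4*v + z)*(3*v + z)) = 3*v + z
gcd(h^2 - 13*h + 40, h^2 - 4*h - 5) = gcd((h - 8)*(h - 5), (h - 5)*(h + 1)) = h - 5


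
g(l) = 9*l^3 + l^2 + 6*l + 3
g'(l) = 27*l^2 + 2*l + 6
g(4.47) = 853.63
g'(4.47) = 554.42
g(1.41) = 38.68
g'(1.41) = 62.50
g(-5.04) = -1154.05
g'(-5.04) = 681.76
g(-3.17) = -292.67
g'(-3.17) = 270.98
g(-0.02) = 2.88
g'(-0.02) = 5.97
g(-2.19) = -99.88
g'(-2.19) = 131.11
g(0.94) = 17.00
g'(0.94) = 31.74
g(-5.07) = -1174.63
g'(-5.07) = 689.89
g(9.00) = 6699.00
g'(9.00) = 2211.00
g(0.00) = 3.00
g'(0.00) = 6.00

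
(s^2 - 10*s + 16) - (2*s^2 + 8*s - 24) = -s^2 - 18*s + 40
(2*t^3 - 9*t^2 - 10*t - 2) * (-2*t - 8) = -4*t^4 + 2*t^3 + 92*t^2 + 84*t + 16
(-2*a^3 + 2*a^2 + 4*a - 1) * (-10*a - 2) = 20*a^4 - 16*a^3 - 44*a^2 + 2*a + 2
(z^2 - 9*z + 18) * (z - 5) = z^3 - 14*z^2 + 63*z - 90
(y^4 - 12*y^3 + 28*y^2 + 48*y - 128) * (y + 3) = y^5 - 9*y^4 - 8*y^3 + 132*y^2 + 16*y - 384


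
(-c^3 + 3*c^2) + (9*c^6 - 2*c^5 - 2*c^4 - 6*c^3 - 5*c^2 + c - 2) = 9*c^6 - 2*c^5 - 2*c^4 - 7*c^3 - 2*c^2 + c - 2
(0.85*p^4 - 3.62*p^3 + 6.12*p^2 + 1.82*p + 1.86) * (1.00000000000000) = 0.85*p^4 - 3.62*p^3 + 6.12*p^2 + 1.82*p + 1.86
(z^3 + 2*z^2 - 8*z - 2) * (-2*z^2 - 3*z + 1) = -2*z^5 - 7*z^4 + 11*z^3 + 30*z^2 - 2*z - 2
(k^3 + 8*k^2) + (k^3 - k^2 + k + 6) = 2*k^3 + 7*k^2 + k + 6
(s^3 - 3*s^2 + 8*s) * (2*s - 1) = 2*s^4 - 7*s^3 + 19*s^2 - 8*s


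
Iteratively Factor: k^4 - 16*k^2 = (k + 4)*(k^3 - 4*k^2) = k*(k + 4)*(k^2 - 4*k) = k^2*(k + 4)*(k - 4)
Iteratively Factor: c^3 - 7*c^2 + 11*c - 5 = (c - 1)*(c^2 - 6*c + 5) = (c - 1)^2*(c - 5)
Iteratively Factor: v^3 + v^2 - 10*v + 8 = (v - 1)*(v^2 + 2*v - 8) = (v - 2)*(v - 1)*(v + 4)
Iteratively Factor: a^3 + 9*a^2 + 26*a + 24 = (a + 3)*(a^2 + 6*a + 8) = (a + 2)*(a + 3)*(a + 4)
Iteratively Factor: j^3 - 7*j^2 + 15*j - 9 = (j - 3)*(j^2 - 4*j + 3) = (j - 3)*(j - 1)*(j - 3)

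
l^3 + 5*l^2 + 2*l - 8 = (l - 1)*(l + 2)*(l + 4)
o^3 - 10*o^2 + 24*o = o*(o - 6)*(o - 4)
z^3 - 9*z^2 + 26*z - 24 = (z - 4)*(z - 3)*(z - 2)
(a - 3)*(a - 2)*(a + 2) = a^3 - 3*a^2 - 4*a + 12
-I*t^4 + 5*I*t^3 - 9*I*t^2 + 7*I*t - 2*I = (t - 2)*(t - 1)^2*(-I*t + I)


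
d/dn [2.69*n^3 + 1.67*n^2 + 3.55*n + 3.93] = 8.07*n^2 + 3.34*n + 3.55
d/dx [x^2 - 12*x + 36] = 2*x - 12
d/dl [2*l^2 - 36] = 4*l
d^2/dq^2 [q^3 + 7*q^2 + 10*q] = 6*q + 14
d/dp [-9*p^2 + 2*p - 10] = 2 - 18*p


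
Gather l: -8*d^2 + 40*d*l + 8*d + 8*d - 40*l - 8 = -8*d^2 + 16*d + l*(40*d - 40) - 8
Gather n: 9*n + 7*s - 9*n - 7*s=0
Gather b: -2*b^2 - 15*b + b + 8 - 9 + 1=-2*b^2 - 14*b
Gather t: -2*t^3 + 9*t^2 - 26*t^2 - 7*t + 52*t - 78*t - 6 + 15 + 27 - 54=-2*t^3 - 17*t^2 - 33*t - 18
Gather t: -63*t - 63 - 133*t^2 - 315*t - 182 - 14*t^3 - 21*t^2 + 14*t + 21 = -14*t^3 - 154*t^2 - 364*t - 224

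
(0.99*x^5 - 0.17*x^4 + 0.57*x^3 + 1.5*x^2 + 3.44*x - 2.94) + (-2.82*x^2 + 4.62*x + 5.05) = 0.99*x^5 - 0.17*x^4 + 0.57*x^3 - 1.32*x^2 + 8.06*x + 2.11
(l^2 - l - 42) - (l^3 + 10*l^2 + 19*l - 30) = -l^3 - 9*l^2 - 20*l - 12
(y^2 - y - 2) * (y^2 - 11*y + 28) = y^4 - 12*y^3 + 37*y^2 - 6*y - 56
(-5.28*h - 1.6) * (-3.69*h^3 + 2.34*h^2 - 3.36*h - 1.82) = 19.4832*h^4 - 6.4512*h^3 + 13.9968*h^2 + 14.9856*h + 2.912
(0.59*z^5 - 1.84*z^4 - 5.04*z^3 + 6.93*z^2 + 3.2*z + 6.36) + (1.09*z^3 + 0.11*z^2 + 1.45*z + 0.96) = 0.59*z^5 - 1.84*z^4 - 3.95*z^3 + 7.04*z^2 + 4.65*z + 7.32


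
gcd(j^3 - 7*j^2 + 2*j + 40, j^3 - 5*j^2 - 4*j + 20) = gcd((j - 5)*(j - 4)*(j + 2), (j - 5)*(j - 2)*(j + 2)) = j^2 - 3*j - 10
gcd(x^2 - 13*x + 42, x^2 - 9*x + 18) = x - 6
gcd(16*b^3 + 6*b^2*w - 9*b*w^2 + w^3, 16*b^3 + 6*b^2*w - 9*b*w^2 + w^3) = 16*b^3 + 6*b^2*w - 9*b*w^2 + w^3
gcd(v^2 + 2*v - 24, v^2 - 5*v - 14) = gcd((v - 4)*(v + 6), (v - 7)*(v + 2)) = 1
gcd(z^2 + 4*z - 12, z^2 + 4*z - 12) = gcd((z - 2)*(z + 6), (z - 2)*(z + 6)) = z^2 + 4*z - 12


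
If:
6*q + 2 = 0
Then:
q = -1/3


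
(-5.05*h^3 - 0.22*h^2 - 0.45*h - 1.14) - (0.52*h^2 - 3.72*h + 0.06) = -5.05*h^3 - 0.74*h^2 + 3.27*h - 1.2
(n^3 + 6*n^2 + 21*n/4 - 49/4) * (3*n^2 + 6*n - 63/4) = 3*n^5 + 24*n^4 + 36*n^3 - 399*n^2/4 - 2499*n/16 + 3087/16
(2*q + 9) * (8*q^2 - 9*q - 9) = 16*q^3 + 54*q^2 - 99*q - 81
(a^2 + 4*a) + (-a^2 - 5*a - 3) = -a - 3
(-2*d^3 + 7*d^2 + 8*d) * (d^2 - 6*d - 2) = -2*d^5 + 19*d^4 - 30*d^3 - 62*d^2 - 16*d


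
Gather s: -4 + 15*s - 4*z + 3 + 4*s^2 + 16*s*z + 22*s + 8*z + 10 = 4*s^2 + s*(16*z + 37) + 4*z + 9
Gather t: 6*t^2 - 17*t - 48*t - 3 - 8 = 6*t^2 - 65*t - 11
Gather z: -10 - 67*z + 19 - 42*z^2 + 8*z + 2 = -42*z^2 - 59*z + 11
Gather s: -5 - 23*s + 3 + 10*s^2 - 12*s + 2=10*s^2 - 35*s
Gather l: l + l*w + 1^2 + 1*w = l*(w + 1) + w + 1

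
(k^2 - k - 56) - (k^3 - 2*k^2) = -k^3 + 3*k^2 - k - 56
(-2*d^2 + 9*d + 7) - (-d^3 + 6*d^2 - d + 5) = d^3 - 8*d^2 + 10*d + 2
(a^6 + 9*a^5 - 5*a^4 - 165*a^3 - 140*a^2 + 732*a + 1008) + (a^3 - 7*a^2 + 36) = a^6 + 9*a^5 - 5*a^4 - 164*a^3 - 147*a^2 + 732*a + 1044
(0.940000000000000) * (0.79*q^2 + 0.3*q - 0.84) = 0.7426*q^2 + 0.282*q - 0.7896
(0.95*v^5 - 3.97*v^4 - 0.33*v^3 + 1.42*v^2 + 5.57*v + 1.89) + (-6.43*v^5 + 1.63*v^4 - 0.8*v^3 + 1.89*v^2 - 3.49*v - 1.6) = -5.48*v^5 - 2.34*v^4 - 1.13*v^3 + 3.31*v^2 + 2.08*v + 0.29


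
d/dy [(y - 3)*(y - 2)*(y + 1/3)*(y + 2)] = 4*y^3 - 8*y^2 - 10*y + 32/3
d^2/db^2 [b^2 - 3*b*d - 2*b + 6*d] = 2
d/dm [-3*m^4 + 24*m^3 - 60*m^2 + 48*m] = -12*m^3 + 72*m^2 - 120*m + 48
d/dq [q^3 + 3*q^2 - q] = 3*q^2 + 6*q - 1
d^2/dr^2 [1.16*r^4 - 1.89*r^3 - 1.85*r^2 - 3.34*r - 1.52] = 13.92*r^2 - 11.34*r - 3.7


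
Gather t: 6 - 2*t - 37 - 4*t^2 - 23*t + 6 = -4*t^2 - 25*t - 25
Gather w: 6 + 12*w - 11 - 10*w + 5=2*w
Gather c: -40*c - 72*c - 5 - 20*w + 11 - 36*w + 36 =-112*c - 56*w + 42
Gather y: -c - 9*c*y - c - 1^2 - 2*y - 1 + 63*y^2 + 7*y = -2*c + 63*y^2 + y*(5 - 9*c) - 2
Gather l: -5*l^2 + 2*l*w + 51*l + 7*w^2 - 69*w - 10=-5*l^2 + l*(2*w + 51) + 7*w^2 - 69*w - 10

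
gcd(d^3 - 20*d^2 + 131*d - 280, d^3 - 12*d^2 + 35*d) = d^2 - 12*d + 35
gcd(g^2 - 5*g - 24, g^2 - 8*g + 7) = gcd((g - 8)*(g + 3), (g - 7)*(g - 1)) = 1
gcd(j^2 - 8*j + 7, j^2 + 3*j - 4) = j - 1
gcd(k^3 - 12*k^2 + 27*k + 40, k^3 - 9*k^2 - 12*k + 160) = k^2 - 13*k + 40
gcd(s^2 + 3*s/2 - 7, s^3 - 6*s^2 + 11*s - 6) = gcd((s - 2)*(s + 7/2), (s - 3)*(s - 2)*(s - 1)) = s - 2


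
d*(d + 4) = d^2 + 4*d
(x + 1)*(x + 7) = x^2 + 8*x + 7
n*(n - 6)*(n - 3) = n^3 - 9*n^2 + 18*n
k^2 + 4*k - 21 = (k - 3)*(k + 7)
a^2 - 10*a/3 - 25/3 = (a - 5)*(a + 5/3)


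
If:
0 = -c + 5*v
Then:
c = 5*v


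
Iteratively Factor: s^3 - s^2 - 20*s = (s - 5)*(s^2 + 4*s) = s*(s - 5)*(s + 4)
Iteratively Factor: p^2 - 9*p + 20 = (p - 4)*(p - 5)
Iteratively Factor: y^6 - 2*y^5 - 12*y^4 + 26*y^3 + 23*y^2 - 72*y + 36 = (y - 1)*(y^5 - y^4 - 13*y^3 + 13*y^2 + 36*y - 36) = (y - 2)*(y - 1)*(y^4 + y^3 - 11*y^2 - 9*y + 18) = (y - 2)*(y - 1)^2*(y^3 + 2*y^2 - 9*y - 18) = (y - 2)*(y - 1)^2*(y + 3)*(y^2 - y - 6) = (y - 2)*(y - 1)^2*(y + 2)*(y + 3)*(y - 3)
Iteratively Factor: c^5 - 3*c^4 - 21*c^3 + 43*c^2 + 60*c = (c - 3)*(c^4 - 21*c^2 - 20*c) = (c - 5)*(c - 3)*(c^3 + 5*c^2 + 4*c) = (c - 5)*(c - 3)*(c + 1)*(c^2 + 4*c) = (c - 5)*(c - 3)*(c + 1)*(c + 4)*(c)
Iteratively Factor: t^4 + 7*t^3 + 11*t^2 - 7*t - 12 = (t + 4)*(t^3 + 3*t^2 - t - 3) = (t + 1)*(t + 4)*(t^2 + 2*t - 3) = (t + 1)*(t + 3)*(t + 4)*(t - 1)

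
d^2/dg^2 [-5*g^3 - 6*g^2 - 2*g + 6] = -30*g - 12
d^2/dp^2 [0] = 0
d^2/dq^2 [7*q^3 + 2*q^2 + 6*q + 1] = 42*q + 4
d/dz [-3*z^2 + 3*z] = 3 - 6*z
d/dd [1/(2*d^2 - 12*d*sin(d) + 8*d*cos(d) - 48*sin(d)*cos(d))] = (2*d*sin(d) + 3*d*cos(d) - d + 3*sin(d) - 2*cos(d) + 12*cos(2*d))/((d - 6*sin(d))^2*(d + 4*cos(d))^2)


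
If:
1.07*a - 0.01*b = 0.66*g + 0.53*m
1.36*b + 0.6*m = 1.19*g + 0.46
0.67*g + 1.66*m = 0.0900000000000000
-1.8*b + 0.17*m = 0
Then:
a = -0.09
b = 0.02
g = -0.28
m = 0.17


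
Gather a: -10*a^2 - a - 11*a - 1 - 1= -10*a^2 - 12*a - 2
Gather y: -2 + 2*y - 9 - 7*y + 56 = 45 - 5*y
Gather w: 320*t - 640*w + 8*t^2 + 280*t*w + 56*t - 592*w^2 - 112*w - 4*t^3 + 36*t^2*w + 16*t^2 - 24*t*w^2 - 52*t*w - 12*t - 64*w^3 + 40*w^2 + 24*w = -4*t^3 + 24*t^2 + 364*t - 64*w^3 + w^2*(-24*t - 552) + w*(36*t^2 + 228*t - 728)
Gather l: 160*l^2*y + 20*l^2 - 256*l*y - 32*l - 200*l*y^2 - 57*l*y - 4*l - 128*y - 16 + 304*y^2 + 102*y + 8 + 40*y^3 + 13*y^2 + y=l^2*(160*y + 20) + l*(-200*y^2 - 313*y - 36) + 40*y^3 + 317*y^2 - 25*y - 8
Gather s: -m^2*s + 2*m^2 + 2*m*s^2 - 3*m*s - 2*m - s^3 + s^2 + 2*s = 2*m^2 - 2*m - s^3 + s^2*(2*m + 1) + s*(-m^2 - 3*m + 2)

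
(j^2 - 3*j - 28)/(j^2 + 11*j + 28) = (j - 7)/(j + 7)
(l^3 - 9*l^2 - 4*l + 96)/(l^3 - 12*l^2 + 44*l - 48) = (l^2 - 5*l - 24)/(l^2 - 8*l + 12)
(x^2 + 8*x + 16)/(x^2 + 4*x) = (x + 4)/x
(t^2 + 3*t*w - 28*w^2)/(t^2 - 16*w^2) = (t + 7*w)/(t + 4*w)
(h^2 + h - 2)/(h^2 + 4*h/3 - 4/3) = 3*(h - 1)/(3*h - 2)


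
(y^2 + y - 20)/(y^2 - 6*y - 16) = (-y^2 - y + 20)/(-y^2 + 6*y + 16)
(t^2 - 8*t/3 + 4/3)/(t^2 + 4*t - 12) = (t - 2/3)/(t + 6)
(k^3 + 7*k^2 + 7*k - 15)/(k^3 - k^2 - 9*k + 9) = (k + 5)/(k - 3)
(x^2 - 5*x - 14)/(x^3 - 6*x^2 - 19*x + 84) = (x + 2)/(x^2 + x - 12)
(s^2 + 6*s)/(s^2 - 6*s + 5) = s*(s + 6)/(s^2 - 6*s + 5)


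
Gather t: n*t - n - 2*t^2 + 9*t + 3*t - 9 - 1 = -n - 2*t^2 + t*(n + 12) - 10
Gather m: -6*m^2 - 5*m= -6*m^2 - 5*m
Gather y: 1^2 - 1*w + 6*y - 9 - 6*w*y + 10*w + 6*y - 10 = 9*w + y*(12 - 6*w) - 18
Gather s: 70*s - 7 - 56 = 70*s - 63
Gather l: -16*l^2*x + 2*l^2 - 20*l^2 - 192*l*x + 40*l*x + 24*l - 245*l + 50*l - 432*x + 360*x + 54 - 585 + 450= l^2*(-16*x - 18) + l*(-152*x - 171) - 72*x - 81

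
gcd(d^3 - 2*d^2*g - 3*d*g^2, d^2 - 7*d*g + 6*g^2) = 1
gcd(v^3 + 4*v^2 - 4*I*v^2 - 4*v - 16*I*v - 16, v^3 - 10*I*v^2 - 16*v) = v - 2*I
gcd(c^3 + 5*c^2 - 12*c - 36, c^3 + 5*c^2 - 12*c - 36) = c^3 + 5*c^2 - 12*c - 36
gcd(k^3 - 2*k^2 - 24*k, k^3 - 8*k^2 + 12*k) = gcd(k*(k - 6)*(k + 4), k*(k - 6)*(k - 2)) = k^2 - 6*k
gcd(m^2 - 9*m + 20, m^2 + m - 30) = m - 5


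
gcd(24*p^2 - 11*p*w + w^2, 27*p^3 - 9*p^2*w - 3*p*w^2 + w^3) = 3*p - w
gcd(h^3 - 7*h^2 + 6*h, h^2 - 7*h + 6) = h^2 - 7*h + 6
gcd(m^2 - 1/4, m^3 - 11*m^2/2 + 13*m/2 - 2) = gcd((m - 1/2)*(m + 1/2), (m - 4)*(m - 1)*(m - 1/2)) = m - 1/2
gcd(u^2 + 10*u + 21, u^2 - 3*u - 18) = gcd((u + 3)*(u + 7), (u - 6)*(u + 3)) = u + 3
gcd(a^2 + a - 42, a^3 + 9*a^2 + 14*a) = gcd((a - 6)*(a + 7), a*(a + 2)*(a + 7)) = a + 7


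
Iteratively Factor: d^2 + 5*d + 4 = (d + 1)*(d + 4)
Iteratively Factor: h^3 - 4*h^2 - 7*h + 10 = (h - 1)*(h^2 - 3*h - 10) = (h - 1)*(h + 2)*(h - 5)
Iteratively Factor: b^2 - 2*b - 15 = (b + 3)*(b - 5)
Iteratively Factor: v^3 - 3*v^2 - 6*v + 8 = (v - 1)*(v^2 - 2*v - 8) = (v - 4)*(v - 1)*(v + 2)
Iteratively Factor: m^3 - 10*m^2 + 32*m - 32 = (m - 2)*(m^2 - 8*m + 16) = (m - 4)*(m - 2)*(m - 4)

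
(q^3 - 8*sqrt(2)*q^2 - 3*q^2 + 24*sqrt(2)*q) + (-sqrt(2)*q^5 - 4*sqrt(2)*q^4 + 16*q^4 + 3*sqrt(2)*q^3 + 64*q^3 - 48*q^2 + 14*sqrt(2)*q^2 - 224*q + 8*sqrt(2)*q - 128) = -sqrt(2)*q^5 - 4*sqrt(2)*q^4 + 16*q^4 + 3*sqrt(2)*q^3 + 65*q^3 - 51*q^2 + 6*sqrt(2)*q^2 - 224*q + 32*sqrt(2)*q - 128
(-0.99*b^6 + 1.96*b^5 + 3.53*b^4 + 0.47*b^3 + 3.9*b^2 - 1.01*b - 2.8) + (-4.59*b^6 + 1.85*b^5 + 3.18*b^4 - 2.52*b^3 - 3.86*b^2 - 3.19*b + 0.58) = -5.58*b^6 + 3.81*b^5 + 6.71*b^4 - 2.05*b^3 + 0.04*b^2 - 4.2*b - 2.22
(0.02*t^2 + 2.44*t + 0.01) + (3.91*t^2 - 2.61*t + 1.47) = 3.93*t^2 - 0.17*t + 1.48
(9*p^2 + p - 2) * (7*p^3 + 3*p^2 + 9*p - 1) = 63*p^5 + 34*p^4 + 70*p^3 - 6*p^2 - 19*p + 2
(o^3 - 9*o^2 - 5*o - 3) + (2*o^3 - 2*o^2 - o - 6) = 3*o^3 - 11*o^2 - 6*o - 9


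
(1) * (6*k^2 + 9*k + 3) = 6*k^2 + 9*k + 3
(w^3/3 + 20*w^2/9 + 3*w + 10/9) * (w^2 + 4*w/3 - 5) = w^5/3 + 8*w^4/3 + 116*w^3/27 - 6*w^2 - 365*w/27 - 50/9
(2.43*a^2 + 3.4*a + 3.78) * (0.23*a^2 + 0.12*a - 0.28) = 0.5589*a^4 + 1.0736*a^3 + 0.597*a^2 - 0.4984*a - 1.0584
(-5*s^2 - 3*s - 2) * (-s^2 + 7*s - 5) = 5*s^4 - 32*s^3 + 6*s^2 + s + 10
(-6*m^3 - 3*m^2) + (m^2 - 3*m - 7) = -6*m^3 - 2*m^2 - 3*m - 7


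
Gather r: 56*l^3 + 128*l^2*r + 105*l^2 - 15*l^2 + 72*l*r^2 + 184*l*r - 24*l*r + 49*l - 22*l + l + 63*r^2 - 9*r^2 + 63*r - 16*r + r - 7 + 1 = 56*l^3 + 90*l^2 + 28*l + r^2*(72*l + 54) + r*(128*l^2 + 160*l + 48) - 6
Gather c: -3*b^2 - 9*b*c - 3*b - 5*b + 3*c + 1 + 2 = -3*b^2 - 8*b + c*(3 - 9*b) + 3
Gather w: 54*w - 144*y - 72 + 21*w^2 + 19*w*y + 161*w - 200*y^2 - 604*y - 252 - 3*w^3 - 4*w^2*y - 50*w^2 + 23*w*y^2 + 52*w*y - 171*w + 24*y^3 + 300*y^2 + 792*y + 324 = -3*w^3 + w^2*(-4*y - 29) + w*(23*y^2 + 71*y + 44) + 24*y^3 + 100*y^2 + 44*y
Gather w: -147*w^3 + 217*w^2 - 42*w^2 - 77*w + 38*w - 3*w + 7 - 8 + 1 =-147*w^3 + 175*w^2 - 42*w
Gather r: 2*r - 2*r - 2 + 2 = 0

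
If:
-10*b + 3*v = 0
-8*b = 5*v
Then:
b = 0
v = 0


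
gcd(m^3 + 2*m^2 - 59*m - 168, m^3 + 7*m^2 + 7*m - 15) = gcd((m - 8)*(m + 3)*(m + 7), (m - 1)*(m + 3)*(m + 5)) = m + 3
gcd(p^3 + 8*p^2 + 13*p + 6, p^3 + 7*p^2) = 1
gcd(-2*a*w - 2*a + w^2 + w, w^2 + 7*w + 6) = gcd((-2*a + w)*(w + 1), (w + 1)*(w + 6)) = w + 1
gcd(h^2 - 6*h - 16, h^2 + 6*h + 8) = h + 2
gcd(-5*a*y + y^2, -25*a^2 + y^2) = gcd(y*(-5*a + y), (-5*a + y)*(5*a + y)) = -5*a + y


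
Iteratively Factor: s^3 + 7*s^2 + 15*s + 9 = (s + 3)*(s^2 + 4*s + 3) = (s + 3)^2*(s + 1)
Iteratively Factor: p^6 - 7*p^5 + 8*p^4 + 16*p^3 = (p)*(p^5 - 7*p^4 + 8*p^3 + 16*p^2) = p*(p - 4)*(p^4 - 3*p^3 - 4*p^2) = p^2*(p - 4)*(p^3 - 3*p^2 - 4*p) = p^2*(p - 4)^2*(p^2 + p) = p^2*(p - 4)^2*(p + 1)*(p)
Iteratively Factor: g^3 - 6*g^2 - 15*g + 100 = (g + 4)*(g^2 - 10*g + 25) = (g - 5)*(g + 4)*(g - 5)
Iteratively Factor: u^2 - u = (u)*(u - 1)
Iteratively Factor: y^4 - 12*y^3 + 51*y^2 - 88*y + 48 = (y - 3)*(y^3 - 9*y^2 + 24*y - 16) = (y - 4)*(y - 3)*(y^2 - 5*y + 4) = (y - 4)*(y - 3)*(y - 1)*(y - 4)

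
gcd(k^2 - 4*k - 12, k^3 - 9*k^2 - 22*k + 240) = k - 6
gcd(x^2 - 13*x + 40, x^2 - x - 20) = x - 5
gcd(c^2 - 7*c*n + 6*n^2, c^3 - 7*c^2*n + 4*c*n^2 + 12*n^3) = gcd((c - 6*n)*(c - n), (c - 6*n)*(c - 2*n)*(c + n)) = c - 6*n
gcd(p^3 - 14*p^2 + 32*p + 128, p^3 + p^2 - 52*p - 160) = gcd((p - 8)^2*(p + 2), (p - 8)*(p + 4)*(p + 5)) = p - 8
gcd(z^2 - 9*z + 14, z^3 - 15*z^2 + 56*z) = z - 7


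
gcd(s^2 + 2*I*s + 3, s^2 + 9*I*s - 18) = s + 3*I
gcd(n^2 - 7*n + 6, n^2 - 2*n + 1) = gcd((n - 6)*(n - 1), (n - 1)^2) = n - 1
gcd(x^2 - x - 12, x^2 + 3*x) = x + 3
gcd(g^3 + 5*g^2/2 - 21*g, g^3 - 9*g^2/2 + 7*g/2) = g^2 - 7*g/2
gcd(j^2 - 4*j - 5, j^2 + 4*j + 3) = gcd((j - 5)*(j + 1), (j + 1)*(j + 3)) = j + 1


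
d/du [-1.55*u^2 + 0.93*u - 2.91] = 0.93 - 3.1*u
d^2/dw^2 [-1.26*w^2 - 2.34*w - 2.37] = -2.52000000000000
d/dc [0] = 0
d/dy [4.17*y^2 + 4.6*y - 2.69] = 8.34*y + 4.6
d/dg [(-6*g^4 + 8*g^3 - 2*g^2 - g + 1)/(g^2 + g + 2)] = (-12*g^5 - 10*g^4 - 32*g^3 + 47*g^2 - 10*g - 3)/(g^4 + 2*g^3 + 5*g^2 + 4*g + 4)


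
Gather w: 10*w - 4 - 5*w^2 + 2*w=-5*w^2 + 12*w - 4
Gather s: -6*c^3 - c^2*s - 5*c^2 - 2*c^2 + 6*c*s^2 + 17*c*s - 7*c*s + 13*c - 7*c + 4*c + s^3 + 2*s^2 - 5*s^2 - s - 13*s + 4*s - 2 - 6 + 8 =-6*c^3 - 7*c^2 + 10*c + s^3 + s^2*(6*c - 3) + s*(-c^2 + 10*c - 10)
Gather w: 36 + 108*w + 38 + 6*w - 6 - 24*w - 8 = 90*w + 60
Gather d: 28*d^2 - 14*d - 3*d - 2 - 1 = 28*d^2 - 17*d - 3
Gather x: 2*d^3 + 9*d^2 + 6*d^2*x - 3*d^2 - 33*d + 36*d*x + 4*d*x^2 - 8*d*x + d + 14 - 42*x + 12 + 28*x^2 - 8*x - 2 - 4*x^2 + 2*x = 2*d^3 + 6*d^2 - 32*d + x^2*(4*d + 24) + x*(6*d^2 + 28*d - 48) + 24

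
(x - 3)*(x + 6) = x^2 + 3*x - 18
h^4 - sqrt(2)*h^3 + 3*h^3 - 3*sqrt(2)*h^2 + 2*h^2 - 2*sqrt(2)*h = h*(h + 1)*(h + 2)*(h - sqrt(2))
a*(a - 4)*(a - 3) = a^3 - 7*a^2 + 12*a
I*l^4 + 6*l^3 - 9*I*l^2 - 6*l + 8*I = (l + 1)*(l - 4*I)*(l - 2*I)*(I*l - I)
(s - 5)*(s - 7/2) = s^2 - 17*s/2 + 35/2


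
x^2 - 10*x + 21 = (x - 7)*(x - 3)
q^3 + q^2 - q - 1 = (q - 1)*(q + 1)^2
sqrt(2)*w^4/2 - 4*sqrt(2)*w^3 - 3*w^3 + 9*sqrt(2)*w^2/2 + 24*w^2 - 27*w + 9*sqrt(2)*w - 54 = (w - 6)*(w - 3)*(w - 3*sqrt(2))*(sqrt(2)*w/2 + sqrt(2)/2)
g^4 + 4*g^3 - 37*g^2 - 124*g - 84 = (g - 6)*(g + 1)*(g + 2)*(g + 7)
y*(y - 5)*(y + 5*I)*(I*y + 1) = I*y^4 - 4*y^3 - 5*I*y^3 + 20*y^2 + 5*I*y^2 - 25*I*y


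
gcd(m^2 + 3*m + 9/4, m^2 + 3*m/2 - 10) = 1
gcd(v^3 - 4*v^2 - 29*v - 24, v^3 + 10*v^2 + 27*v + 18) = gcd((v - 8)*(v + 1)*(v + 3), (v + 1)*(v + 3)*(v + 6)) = v^2 + 4*v + 3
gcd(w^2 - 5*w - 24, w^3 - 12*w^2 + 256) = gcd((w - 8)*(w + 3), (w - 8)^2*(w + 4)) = w - 8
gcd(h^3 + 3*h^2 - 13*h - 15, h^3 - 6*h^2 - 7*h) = h + 1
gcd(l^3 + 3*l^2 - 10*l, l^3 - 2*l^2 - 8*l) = l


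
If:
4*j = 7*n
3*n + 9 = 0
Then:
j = -21/4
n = -3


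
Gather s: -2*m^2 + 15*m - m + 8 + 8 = -2*m^2 + 14*m + 16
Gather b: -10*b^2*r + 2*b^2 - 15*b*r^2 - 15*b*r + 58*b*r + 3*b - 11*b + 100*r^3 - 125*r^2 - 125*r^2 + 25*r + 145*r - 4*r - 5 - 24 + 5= b^2*(2 - 10*r) + b*(-15*r^2 + 43*r - 8) + 100*r^3 - 250*r^2 + 166*r - 24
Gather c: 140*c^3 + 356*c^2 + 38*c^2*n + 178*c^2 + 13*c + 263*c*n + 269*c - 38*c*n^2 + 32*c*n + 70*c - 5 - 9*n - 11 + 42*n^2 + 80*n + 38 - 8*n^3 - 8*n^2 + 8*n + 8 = 140*c^3 + c^2*(38*n + 534) + c*(-38*n^2 + 295*n + 352) - 8*n^3 + 34*n^2 + 79*n + 30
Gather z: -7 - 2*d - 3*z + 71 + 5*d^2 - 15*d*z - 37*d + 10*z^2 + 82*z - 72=5*d^2 - 39*d + 10*z^2 + z*(79 - 15*d) - 8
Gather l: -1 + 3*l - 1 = 3*l - 2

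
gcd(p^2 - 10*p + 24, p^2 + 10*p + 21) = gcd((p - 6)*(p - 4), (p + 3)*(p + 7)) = 1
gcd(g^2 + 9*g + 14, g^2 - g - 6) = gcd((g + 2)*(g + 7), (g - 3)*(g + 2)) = g + 2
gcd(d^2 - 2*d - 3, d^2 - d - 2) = d + 1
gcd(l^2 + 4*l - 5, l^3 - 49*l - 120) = l + 5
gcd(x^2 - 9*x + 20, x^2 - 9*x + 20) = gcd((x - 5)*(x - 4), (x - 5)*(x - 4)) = x^2 - 9*x + 20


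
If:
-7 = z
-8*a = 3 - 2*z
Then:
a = -17/8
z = -7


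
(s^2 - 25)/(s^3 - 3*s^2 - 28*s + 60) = (s - 5)/(s^2 - 8*s + 12)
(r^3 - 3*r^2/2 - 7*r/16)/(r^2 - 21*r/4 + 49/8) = r*(4*r + 1)/(2*(2*r - 7))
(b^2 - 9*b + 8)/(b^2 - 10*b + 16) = (b - 1)/(b - 2)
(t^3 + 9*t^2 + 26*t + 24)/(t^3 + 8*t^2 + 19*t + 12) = (t + 2)/(t + 1)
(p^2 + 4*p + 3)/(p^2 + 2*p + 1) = (p + 3)/(p + 1)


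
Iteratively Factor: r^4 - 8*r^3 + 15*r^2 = (r)*(r^3 - 8*r^2 + 15*r) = r*(r - 5)*(r^2 - 3*r) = r*(r - 5)*(r - 3)*(r)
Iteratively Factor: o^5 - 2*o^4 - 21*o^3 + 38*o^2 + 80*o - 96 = (o + 4)*(o^4 - 6*o^3 + 3*o^2 + 26*o - 24) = (o - 3)*(o + 4)*(o^3 - 3*o^2 - 6*o + 8) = (o - 3)*(o + 2)*(o + 4)*(o^2 - 5*o + 4) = (o - 3)*(o - 1)*(o + 2)*(o + 4)*(o - 4)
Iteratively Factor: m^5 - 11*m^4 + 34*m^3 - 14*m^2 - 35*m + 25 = (m + 1)*(m^4 - 12*m^3 + 46*m^2 - 60*m + 25) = (m - 1)*(m + 1)*(m^3 - 11*m^2 + 35*m - 25) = (m - 1)^2*(m + 1)*(m^2 - 10*m + 25) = (m - 5)*(m - 1)^2*(m + 1)*(m - 5)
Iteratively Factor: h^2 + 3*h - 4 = (h - 1)*(h + 4)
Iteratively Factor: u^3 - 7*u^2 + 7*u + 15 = (u - 3)*(u^2 - 4*u - 5) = (u - 3)*(u + 1)*(u - 5)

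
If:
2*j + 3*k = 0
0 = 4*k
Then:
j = 0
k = 0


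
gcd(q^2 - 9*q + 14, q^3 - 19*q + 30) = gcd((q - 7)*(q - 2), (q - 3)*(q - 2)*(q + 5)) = q - 2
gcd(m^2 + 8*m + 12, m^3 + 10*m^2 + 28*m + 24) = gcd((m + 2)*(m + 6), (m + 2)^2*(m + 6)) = m^2 + 8*m + 12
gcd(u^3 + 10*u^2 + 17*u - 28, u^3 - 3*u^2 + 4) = 1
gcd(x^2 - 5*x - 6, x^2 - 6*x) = x - 6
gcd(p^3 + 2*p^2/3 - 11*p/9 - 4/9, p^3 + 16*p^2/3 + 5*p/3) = p + 1/3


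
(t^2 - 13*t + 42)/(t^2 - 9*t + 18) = (t - 7)/(t - 3)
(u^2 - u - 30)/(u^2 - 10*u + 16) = (u^2 - u - 30)/(u^2 - 10*u + 16)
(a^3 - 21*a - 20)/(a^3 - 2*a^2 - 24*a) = (a^2 - 4*a - 5)/(a*(a - 6))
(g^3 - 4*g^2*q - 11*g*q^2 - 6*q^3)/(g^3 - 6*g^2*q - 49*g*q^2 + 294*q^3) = (-g^2 - 2*g*q - q^2)/(-g^2 + 49*q^2)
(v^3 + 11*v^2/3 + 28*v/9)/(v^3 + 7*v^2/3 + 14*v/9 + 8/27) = 3*v*(3*v + 7)/(9*v^2 + 9*v + 2)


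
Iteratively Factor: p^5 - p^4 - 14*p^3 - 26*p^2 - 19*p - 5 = (p + 1)*(p^4 - 2*p^3 - 12*p^2 - 14*p - 5) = (p - 5)*(p + 1)*(p^3 + 3*p^2 + 3*p + 1) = (p - 5)*(p + 1)^2*(p^2 + 2*p + 1) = (p - 5)*(p + 1)^3*(p + 1)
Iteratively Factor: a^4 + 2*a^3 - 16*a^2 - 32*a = (a + 4)*(a^3 - 2*a^2 - 8*a) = (a + 2)*(a + 4)*(a^2 - 4*a) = (a - 4)*(a + 2)*(a + 4)*(a)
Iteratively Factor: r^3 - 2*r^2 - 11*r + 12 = (r - 1)*(r^2 - r - 12) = (r - 4)*(r - 1)*(r + 3)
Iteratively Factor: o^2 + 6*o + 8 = (o + 2)*(o + 4)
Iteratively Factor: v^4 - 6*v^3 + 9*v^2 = (v)*(v^3 - 6*v^2 + 9*v) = v^2*(v^2 - 6*v + 9) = v^2*(v - 3)*(v - 3)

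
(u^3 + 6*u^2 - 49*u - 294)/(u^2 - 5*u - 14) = (u^2 + 13*u + 42)/(u + 2)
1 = 1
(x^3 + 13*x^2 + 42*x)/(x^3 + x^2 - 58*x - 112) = x*(x + 6)/(x^2 - 6*x - 16)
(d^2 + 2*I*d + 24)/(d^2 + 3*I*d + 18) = (d - 4*I)/(d - 3*I)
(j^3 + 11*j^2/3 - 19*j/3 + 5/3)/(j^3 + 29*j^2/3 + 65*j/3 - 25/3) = (j - 1)/(j + 5)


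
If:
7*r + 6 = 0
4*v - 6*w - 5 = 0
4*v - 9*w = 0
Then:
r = -6/7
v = 15/4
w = 5/3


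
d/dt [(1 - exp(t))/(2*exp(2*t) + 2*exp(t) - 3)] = (2*exp(2*t) - 4*exp(t) + 1)*exp(t)/(4*exp(4*t) + 8*exp(3*t) - 8*exp(2*t) - 12*exp(t) + 9)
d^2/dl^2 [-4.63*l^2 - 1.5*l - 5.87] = -9.26000000000000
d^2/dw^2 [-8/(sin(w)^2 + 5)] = 16*(2*sin(w)^4 - 13*sin(w)^2 + 5)/(sin(w)^2 + 5)^3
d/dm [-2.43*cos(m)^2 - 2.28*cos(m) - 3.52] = (4.86*cos(m) + 2.28)*sin(m)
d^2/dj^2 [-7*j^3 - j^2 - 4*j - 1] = -42*j - 2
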